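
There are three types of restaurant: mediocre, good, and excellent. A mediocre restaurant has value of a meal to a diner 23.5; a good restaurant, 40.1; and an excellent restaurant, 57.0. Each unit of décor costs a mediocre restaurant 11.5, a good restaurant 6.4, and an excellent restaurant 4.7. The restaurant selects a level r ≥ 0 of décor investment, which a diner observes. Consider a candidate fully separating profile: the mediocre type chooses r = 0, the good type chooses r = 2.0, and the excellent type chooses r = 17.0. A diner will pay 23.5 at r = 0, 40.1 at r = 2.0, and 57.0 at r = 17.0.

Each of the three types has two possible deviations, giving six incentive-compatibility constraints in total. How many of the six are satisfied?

Excellent (own payoff 57.0 − 4.7×17.0 = -22.9): to r=0 gives 23.5 → profitable ✗; to r=2.0 gives 40.1 − 4.7×2.0 = 30.7 → profitable ✗.
Good (own payoff 40.1 − 6.4×2.0 = 27.3): to r=0 gives 23.5 → no gain ✓; to r=17.0 gives 57.0 − 6.4×17.0 = -51.8 → no gain ✓.
Mediocre (own payoff 23.5): to r=2.0 gives 40.1 − 11.5×2.0 = 17.1 → no gain ✓; to r=17.0 gives 57.0 − 11.5×17.0 = -138.5 → no gain ✓.
4 of the 6 constraints hold; not an equilibrium.

4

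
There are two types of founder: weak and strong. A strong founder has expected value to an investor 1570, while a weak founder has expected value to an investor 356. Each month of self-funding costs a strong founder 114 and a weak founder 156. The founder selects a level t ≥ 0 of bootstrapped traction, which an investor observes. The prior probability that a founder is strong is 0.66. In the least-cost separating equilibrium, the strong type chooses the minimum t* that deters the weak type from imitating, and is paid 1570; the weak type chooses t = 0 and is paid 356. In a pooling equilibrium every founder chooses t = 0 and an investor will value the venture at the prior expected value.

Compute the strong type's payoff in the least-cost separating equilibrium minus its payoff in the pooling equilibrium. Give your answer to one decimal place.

Least-cost separating signal: t* solves 356 = 1570 − 156·t*, so t* = (1570 − 356)/156 ≈ 7.7821.
Strong type's separating payoff: 1570 − 114 × t* = 1570 − 114 × (1570 − 356)/156 = 1570 − 138396/156 ≈ 682.846.
Pooling payoff: 0.66 × 1570 + 0.34 × 356 = 1157.24.
Difference: 682.846 − 1157.24 = -474.394, i.e. -474.4 to one decimal place.
The strong type would prefer the pooling outcome.

-474.4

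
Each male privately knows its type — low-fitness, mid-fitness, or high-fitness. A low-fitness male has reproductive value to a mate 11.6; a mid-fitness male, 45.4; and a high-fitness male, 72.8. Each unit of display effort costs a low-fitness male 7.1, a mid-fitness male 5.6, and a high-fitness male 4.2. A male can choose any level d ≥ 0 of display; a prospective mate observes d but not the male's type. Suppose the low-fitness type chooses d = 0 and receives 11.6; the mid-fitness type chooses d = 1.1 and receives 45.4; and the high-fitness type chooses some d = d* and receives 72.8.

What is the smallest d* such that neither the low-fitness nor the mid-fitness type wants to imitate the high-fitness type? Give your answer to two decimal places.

8.62

Mid-fitness type (on-path payoff 45.4 − 5.6×1.1 = 39.24) won't mimic when 39.24 ≥ 72.8 − 5.6·d*, i.e. d* ≥ 5.99.
Low-fitness type (on-path payoff 11.6) won't mimic when 11.6 ≥ 72.8 − 7.1·d*, i.e. d* ≥ 8.62.
Both must hold, so d* = max(8.62, 5.99) = 8.62. The low-fitness type's constraint binds.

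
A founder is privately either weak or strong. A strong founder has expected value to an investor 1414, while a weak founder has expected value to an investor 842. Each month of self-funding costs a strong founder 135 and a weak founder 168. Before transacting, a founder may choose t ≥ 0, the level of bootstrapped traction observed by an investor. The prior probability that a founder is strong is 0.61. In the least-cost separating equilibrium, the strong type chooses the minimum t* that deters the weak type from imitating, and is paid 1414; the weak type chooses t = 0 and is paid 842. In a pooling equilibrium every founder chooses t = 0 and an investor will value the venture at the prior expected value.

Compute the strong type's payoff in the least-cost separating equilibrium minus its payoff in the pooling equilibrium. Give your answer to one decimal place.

Least-cost separating signal: t* solves 842 = 1414 − 168·t*, so t* = (1414 − 842)/168 ≈ 3.4048.
Strong type's separating payoff: 1414 − 135 × t* = 1414 − 135 × (1414 − 842)/168 = 1414 − 77220/168 ≈ 954.357.
Pooling payoff: 0.61 × 1414 + 0.39 × 842 = 1190.92.
Difference: 954.357 − 1190.92 = -236.563, i.e. -236.6 to one decimal place.
The strong type would prefer the pooling outcome.

-236.6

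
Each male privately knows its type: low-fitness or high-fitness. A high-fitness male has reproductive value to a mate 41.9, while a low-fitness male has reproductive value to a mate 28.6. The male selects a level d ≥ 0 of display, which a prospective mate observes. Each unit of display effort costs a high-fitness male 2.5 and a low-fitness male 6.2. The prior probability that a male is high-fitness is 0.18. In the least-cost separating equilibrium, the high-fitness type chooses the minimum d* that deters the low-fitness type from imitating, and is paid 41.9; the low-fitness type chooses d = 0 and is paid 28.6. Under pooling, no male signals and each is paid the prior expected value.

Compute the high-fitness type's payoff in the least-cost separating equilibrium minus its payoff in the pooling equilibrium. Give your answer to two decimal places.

Least-cost separating signal: d* solves 28.6 = 41.9 − 6.2·d*, so d* = (41.9 − 28.6)/6.2 ≈ 2.1452.
High-fitness type's separating payoff: 41.9 − 2.5 × d* = 41.9 − 2.5 × (41.9 − 28.6)/6.2 = 41.9 − 33.25/6.2 ≈ 36.5371.
Pooling payoff: 0.18 × 41.9 + 0.82 × 28.6 = 30.994.
Difference: 36.5371 − 30.994 = 5.5431, i.e. 5.54 to two decimal places.
The high-fitness type prefers to separate.

5.54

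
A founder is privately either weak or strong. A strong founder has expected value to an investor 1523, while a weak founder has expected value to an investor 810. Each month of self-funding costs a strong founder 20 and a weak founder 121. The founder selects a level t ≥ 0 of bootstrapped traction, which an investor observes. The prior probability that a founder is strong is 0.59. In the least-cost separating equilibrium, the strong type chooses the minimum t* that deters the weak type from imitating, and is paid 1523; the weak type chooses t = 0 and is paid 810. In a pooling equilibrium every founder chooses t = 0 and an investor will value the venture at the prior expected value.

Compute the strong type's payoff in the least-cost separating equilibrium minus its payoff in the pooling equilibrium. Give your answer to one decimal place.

174.5

Least-cost separating signal: t* solves 810 = 1523 − 121·t*, so t* = (1523 − 810)/121 ≈ 5.8926.
Strong type's separating payoff: 1523 − 20 × t* = 1523 − 20 × (1523 − 810)/121 = 1523 − 14260/121 ≈ 1405.149.
Pooling payoff: 0.59 × 1523 + 0.41 × 810 = 1230.67.
Difference: 1405.149 − 1230.67 = 174.479, i.e. 174.5 to one decimal place.
The strong type prefers to separate.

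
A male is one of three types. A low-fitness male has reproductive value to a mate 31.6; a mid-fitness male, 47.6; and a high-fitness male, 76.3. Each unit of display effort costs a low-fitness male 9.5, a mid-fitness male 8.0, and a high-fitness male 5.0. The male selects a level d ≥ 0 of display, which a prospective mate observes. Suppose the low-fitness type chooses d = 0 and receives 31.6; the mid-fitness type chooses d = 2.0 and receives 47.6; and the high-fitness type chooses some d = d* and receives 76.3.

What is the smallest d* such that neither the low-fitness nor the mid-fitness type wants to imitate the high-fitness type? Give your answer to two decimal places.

Mid-fitness type (on-path payoff 47.6 − 8.0×2.0 = 31.6) won't mimic when 31.6 ≥ 76.3 − 8.0·d*, i.e. d* ≥ 5.59.
Low-fitness type (on-path payoff 31.6) won't mimic when 31.6 ≥ 76.3 − 9.5·d*, i.e. d* ≥ 4.71.
Both must hold, so d* = max(4.71, 5.59) = 5.59. The mid-fitness type's constraint binds.

5.59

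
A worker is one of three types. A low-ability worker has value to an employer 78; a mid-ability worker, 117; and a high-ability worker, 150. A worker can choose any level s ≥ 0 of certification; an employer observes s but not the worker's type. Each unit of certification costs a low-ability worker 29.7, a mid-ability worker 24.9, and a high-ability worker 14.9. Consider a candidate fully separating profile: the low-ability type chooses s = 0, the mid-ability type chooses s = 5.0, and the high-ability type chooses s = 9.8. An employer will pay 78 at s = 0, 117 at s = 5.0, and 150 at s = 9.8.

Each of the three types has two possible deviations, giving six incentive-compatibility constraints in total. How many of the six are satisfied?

3

Mid-ability (own payoff 117 − 24.9×5.0 = -7.5): to s=0 gives 78 → profitable ✗; to s=9.8 gives 150 − 24.9×9.8 = -94.02 → no gain ✓.
Low-ability (own payoff 78): to s=5.0 gives 117 − 29.7×5.0 = -31.5 → no gain ✓; to s=9.8 gives 150 − 29.7×9.8 = -141.06 → no gain ✓.
High-ability (own payoff 150 − 14.9×9.8 = 3.98): to s=0 gives 78 → profitable ✗; to s=5.0 gives 117 − 14.9×5.0 = 42.5 → profitable ✗.
3 of the 6 constraints hold; not an equilibrium.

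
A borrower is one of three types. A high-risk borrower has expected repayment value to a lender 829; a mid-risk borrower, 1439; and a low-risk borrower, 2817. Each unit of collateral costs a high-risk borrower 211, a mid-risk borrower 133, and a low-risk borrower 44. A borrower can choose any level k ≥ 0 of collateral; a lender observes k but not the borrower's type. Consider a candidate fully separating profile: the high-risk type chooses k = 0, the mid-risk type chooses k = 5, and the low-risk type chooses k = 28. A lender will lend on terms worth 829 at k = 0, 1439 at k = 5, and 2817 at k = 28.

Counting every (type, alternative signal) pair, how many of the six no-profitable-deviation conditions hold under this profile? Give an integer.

Low-risk (own payoff 2817 − 44×28 = 1585): to k=0 gives 829 → no gain ✓; to k=5 gives 1439 − 44×5 = 1219 → no gain ✓.
High-risk (own payoff 829): to k=5 gives 1439 − 211×5 = 384 → no gain ✓; to k=28 gives 2817 − 211×28 = -3091 → no gain ✓.
Mid-risk (own payoff 1439 − 133×5 = 774): to k=0 gives 829 → profitable ✗; to k=28 gives 2817 − 133×28 = -907 → no gain ✓.
5 of the 6 constraints hold; not an equilibrium.

5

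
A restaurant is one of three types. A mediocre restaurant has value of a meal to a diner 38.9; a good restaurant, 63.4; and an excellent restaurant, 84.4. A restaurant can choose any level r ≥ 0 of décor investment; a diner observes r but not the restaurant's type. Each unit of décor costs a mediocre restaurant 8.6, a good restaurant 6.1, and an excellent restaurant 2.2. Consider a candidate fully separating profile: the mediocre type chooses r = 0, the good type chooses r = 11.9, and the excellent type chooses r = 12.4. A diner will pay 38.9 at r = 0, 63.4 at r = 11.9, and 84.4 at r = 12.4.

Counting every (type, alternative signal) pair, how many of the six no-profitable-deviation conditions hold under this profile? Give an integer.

Excellent (own payoff 84.4 − 2.2×12.4 = 57.12): to r=0 gives 38.9 → no gain ✓; to r=11.9 gives 63.4 − 2.2×11.9 = 37.22 → no gain ✓.
Mediocre (own payoff 38.9): to r=11.9 gives 63.4 − 8.6×11.9 = -38.94 → no gain ✓; to r=12.4 gives 84.4 − 8.6×12.4 = -22.24 → no gain ✓.
Good (own payoff 63.4 − 6.1×11.9 = -9.19): to r=0 gives 38.9 → profitable ✗; to r=12.4 gives 84.4 − 6.1×12.4 = 8.76 → profitable ✗.
4 of the 6 constraints hold; not an equilibrium.

4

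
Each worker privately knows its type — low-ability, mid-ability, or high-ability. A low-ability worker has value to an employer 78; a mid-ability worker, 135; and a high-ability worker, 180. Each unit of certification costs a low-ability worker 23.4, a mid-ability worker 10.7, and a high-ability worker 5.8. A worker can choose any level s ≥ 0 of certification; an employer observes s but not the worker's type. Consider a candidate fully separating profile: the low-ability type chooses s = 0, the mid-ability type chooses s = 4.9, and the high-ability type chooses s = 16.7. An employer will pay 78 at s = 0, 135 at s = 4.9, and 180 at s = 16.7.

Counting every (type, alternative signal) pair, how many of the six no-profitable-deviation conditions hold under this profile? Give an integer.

Low-ability (own payoff 78): to s=4.9 gives 135 − 23.4×4.9 = 20.34 → no gain ✓; to s=16.7 gives 180 − 23.4×16.7 = -210.78 → no gain ✓.
Mid-ability (own payoff 135 − 10.7×4.9 = 82.57): to s=0 gives 78 → no gain ✓; to s=16.7 gives 180 − 10.7×16.7 = 1.31 → no gain ✓.
High-ability (own payoff 180 − 5.8×16.7 = 83.14): to s=0 gives 78 → no gain ✓; to s=4.9 gives 135 − 5.8×4.9 = 106.58 → profitable ✗.
5 of the 6 constraints hold; not an equilibrium.

5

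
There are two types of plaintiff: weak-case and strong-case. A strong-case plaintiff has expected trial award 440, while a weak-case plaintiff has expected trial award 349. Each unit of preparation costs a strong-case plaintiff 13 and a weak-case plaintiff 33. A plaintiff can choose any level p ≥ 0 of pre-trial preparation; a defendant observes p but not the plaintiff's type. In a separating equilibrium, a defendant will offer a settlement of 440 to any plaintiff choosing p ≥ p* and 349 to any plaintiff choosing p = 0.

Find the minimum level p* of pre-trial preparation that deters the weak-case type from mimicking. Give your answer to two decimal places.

2.76

A weak-case plaintiff choosing p = 0 receives 349.
Imitating at p* instead would pay 440 at cost 33·p*, netting 440 − 33·p*.
Indifference: 349 = 440 − 33·p*, so p* = (440 − 349) / 33 ≈ 2.76.
At p* the weak-case type's incentive constraint just binds; the strong-case type strictly prefers p* since its per-unit cost is lower.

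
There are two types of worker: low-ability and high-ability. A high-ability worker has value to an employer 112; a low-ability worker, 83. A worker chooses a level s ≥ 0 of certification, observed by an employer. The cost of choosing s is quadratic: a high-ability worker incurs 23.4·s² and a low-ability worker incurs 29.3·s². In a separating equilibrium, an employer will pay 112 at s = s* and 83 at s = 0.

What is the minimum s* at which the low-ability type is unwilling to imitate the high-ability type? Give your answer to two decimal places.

The low-ability type at s = 0 receives 83; imitating at s* yields 112 − 29.3·s*².
Indifference: 83 = 112 − 29.3·s*², so s*² = (112 − 83) / 29.3 ≈ 0.9898.
s* = √0.9898 ≈ 0.99.

0.99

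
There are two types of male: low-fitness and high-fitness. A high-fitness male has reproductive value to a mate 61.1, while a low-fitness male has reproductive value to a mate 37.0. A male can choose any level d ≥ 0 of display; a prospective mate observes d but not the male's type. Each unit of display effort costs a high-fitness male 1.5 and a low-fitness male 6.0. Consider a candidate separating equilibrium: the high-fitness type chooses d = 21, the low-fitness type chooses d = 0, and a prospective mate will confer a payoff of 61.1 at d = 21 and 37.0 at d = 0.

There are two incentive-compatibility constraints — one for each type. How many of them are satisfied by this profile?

1

High-fitness type: signal → 61.1 − 1.5 × 21 = 29.6; deviate to 0 → 37.0. IC fails (29.6 < 37.0).
Low-fitness type: stay at 0 → 37.0; mimic → 61.1 − 6.0 × 21 = -64.9. IC holds (37.0 ≥ -64.9).
1 of 2 constraints hold, so this profile is not an equilibrium.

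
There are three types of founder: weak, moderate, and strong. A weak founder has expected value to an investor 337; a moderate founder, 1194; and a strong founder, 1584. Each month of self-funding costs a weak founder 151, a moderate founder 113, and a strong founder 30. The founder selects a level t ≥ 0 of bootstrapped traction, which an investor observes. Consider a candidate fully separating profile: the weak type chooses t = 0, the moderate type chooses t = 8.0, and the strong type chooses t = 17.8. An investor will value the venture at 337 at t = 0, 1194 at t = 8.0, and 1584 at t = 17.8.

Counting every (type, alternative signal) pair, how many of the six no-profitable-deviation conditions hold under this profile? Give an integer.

Weak (own payoff 337): to t=8.0 gives 1194 − 151×8.0 = -14 → no gain ✓; to t=17.8 gives 1584 − 151×17.8 = -1103.8 → no gain ✓.
Moderate (own payoff 1194 − 113×8.0 = 290): to t=0 gives 337 → profitable ✗; to t=17.8 gives 1584 − 113×17.8 = -427.4 → no gain ✓.
Strong (own payoff 1584 − 30×17.8 = 1050): to t=0 gives 337 → no gain ✓; to t=8.0 gives 1194 − 30×8.0 = 954 → no gain ✓.
5 of the 6 constraints hold; not an equilibrium.

5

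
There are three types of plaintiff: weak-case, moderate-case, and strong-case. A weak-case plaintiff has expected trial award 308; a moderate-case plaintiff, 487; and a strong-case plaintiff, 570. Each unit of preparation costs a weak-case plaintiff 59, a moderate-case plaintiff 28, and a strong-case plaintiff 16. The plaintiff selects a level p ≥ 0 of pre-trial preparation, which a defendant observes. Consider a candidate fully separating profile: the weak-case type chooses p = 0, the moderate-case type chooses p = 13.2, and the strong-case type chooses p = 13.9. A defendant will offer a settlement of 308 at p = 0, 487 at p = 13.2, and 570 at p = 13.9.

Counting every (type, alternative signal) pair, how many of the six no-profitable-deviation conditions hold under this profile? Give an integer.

4

Moderate-case (own payoff 487 − 28×13.2 = 117.4): to p=0 gives 308 → profitable ✗; to p=13.9 gives 570 − 28×13.9 = 180.8 → profitable ✗.
Strong-case (own payoff 570 − 16×13.9 = 347.6): to p=0 gives 308 → no gain ✓; to p=13.2 gives 487 − 16×13.2 = 275.8 → no gain ✓.
Weak-case (own payoff 308): to p=13.2 gives 487 − 59×13.2 = -291.8 → no gain ✓; to p=13.9 gives 570 − 59×13.9 = -250.1 → no gain ✓.
4 of the 6 constraints hold; not an equilibrium.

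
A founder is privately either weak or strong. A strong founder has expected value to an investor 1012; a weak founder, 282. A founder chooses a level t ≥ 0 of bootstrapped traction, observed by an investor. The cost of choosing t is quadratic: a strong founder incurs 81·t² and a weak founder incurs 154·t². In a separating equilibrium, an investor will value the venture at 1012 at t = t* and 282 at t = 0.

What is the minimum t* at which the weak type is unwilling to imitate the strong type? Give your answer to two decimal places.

2.18

The weak type at t = 0 receives 282; imitating at t* yields 1012 − 154·t*².
Indifference: 282 = 1012 − 154·t*², so t*² = (1012 − 282) / 154 ≈ 4.7403.
t* = √4.7403 ≈ 2.18.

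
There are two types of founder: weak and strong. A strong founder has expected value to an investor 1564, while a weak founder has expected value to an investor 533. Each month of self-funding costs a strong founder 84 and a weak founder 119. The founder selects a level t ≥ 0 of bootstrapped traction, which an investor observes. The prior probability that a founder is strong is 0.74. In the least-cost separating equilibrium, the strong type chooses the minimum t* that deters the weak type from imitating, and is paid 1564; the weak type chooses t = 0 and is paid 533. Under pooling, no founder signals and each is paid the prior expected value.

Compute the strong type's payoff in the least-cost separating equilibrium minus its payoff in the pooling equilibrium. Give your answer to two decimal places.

-459.70

Least-cost separating signal: t* solves 533 = 1564 − 119·t*, so t* = (1564 − 533)/119 ≈ 8.6639.
Strong type's separating payoff: 1564 − 84 × t* = 1564 − 84 × (1564 − 533)/119 = 1564 − 86604/119 ≈ 836.2353.
Pooling payoff: 0.74 × 1564 + 0.26 × 533 = 1295.94.
Difference: 836.2353 − 1295.94 = -459.7047, i.e. -459.70 to two decimal places.
The strong type would prefer the pooling outcome.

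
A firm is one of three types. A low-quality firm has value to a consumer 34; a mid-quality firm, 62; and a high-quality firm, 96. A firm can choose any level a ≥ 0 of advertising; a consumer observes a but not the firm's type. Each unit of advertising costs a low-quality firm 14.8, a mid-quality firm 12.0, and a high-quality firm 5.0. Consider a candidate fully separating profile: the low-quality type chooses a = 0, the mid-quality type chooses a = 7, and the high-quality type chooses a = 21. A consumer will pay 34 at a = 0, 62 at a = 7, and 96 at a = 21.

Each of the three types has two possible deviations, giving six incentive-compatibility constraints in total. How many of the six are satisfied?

High-quality (own payoff 96 − 5.0×21 = -9): to a=0 gives 34 → profitable ✗; to a=7 gives 62 − 5.0×7 = 27 → profitable ✗.
Mid-quality (own payoff 62 − 12.0×7 = -22): to a=0 gives 34 → profitable ✗; to a=21 gives 96 − 12.0×21 = -156 → no gain ✓.
Low-quality (own payoff 34): to a=7 gives 62 − 14.8×7 = -41.6 → no gain ✓; to a=21 gives 96 − 14.8×21 = -214.8 → no gain ✓.
3 of the 6 constraints hold; not an equilibrium.

3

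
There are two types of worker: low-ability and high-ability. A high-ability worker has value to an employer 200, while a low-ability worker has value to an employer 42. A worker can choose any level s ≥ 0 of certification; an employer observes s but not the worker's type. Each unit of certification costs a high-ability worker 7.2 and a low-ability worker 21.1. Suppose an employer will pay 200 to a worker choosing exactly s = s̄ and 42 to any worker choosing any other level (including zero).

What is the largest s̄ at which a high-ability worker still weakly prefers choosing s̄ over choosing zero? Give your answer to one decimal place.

Choosing s̄ yields the high-ability type 200 − 7.2·s̄; choosing zero yields 42.
The high-ability type is indifferent at 200 − 7.2·s̄ = 42, i.e. s̄ = (200 − 42) / 7.2 ≈ 21.9.
For any s̄ above 21.9 the high-ability type would rather pool at zero, so separation collapses.

21.9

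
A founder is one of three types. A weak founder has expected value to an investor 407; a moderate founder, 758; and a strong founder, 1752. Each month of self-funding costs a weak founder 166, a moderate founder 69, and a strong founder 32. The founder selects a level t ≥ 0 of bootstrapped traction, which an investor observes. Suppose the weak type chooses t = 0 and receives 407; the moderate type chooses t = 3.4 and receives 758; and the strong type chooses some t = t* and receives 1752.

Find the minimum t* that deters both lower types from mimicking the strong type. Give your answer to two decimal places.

17.81

Moderate type (on-path payoff 758 − 69×3.4 = 523.4) won't mimic when 523.4 ≥ 1752 − 69·t*, i.e. t* ≥ 17.81.
Weak type (on-path payoff 407) won't mimic when 407 ≥ 1752 − 166·t*, i.e. t* ≥ 8.10.
Both must hold, so t* = max(8.10, 17.81) = 17.81. The moderate type's constraint binds.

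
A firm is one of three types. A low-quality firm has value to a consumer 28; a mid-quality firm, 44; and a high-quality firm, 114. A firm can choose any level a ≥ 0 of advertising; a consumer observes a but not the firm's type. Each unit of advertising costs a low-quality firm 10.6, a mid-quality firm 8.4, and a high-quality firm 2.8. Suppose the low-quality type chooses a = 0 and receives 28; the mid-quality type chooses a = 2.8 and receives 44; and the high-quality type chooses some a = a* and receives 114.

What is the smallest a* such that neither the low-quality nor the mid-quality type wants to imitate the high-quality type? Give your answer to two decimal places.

11.13

Low-quality type (on-path payoff 28) won't mimic when 28 ≥ 114 − 10.6·a*, i.e. a* ≥ 8.11.
Mid-quality type (on-path payoff 44 − 8.4×2.8 = 20.48) won't mimic when 20.48 ≥ 114 − 8.4·a*, i.e. a* ≥ 11.13.
Both must hold, so a* = max(8.11, 11.13) = 11.13. The mid-quality type's constraint binds.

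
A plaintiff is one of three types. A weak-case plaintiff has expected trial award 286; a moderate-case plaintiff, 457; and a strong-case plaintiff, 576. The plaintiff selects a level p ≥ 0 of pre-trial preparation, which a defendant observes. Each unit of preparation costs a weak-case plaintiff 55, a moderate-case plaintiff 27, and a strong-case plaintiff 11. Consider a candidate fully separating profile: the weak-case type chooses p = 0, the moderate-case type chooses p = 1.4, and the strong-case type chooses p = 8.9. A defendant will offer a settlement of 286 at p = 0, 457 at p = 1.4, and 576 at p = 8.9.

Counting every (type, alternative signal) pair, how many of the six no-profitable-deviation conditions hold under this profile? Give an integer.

Strong-case (own payoff 576 − 11×8.9 = 478.1): to p=0 gives 286 → no gain ✓; to p=1.4 gives 457 − 11×1.4 = 441.6 → no gain ✓.
Moderate-case (own payoff 457 − 27×1.4 = 419.2): to p=0 gives 286 → no gain ✓; to p=8.9 gives 576 − 27×8.9 = 335.7 → no gain ✓.
Weak-case (own payoff 286): to p=1.4 gives 457 − 55×1.4 = 380 → profitable ✗; to p=8.9 gives 576 − 55×8.9 = 86.5 → no gain ✓.
5 of the 6 constraints hold; not an equilibrium.

5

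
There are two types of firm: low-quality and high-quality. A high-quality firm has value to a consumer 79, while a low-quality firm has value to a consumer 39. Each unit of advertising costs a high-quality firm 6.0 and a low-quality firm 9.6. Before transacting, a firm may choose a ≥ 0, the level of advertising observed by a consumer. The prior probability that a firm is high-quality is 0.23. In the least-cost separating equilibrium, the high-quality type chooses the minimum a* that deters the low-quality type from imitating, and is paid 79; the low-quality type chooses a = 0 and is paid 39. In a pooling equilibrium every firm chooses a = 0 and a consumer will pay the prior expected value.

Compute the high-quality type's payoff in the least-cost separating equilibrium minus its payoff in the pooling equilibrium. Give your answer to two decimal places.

Least-cost separating signal: a* solves 39 = 79 − 9.6·a*, so a* = (79 − 39)/9.6 ≈ 4.1667.
High-quality type's separating payoff: 79 − 6.0 × a* = 79 − 6.0 × (79 − 39)/9.6 = 79 − 240/9.6 = 54.
Pooling payoff: 0.23 × 79 + 0.77 × 39 = 48.2.
Difference: 54 − 48.2 = 5.80.
The high-quality type prefers to separate.

5.80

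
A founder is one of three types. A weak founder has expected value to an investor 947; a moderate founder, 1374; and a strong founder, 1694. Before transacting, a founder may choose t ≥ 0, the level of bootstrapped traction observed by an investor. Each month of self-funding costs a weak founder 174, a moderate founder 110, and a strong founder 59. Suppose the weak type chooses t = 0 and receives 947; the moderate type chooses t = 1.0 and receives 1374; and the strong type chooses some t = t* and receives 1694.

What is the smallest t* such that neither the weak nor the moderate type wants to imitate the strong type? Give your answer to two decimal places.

4.29

Weak type (on-path payoff 947) won't mimic when 947 ≥ 1694 − 174·t*, i.e. t* ≥ 4.29.
Moderate type (on-path payoff 1374 − 110×1.0 = 1264) won't mimic when 1264 ≥ 1694 − 110·t*, i.e. t* ≥ 3.91.
Both must hold, so t* = max(4.29, 3.91) = 4.29. The weak type's constraint binds.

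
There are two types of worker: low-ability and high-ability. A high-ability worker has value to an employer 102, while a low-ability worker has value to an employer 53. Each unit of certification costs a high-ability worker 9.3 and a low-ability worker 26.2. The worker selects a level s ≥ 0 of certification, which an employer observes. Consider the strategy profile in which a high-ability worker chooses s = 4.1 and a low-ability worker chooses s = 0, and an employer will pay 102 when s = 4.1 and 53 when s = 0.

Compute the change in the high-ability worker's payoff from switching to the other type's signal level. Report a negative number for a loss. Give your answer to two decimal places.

-10.87

Playing s = 4.1 the high-ability worker receives 102 − 9.3 × 4.1 = 63.87.
Deviating to s = 0 yields 53 instead.
Gain from deviating: 53 − 63.87 = -10.87.
The gain is negative, so the high-ability type's incentive-compatibility constraint is satisfied.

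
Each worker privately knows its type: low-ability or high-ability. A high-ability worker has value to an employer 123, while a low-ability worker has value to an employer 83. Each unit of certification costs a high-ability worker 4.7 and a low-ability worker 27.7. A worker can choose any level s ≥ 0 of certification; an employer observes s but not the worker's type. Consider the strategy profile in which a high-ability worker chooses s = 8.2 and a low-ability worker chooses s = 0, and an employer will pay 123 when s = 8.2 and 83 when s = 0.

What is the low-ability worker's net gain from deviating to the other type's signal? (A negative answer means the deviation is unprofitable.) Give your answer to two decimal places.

Playing s = 0 the low-ability worker receives 83.
Deviating to s = 8.2 brings payment 123 at cost 27.7 × 8.2 = 227.14, netting -104.14.
Gain from deviating: -104.14 − 83 = -187.14.
The gain is negative, so the low-ability type's incentive-compatibility constraint is satisfied.

-187.14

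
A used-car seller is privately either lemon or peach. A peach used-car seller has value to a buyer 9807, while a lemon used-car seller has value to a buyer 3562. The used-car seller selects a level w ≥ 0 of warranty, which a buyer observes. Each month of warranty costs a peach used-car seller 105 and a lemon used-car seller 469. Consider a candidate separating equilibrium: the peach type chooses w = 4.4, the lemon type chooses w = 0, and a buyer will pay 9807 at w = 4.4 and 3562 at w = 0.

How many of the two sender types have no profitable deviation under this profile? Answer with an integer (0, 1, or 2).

1

Lemon type: stay at 0 → 3562; mimic → 9807 − 469 × 4.4 = 7743.4. IC fails (3562 < 7743.4).
Peach type: signal → 9807 − 105 × 4.4 = 9345; deviate to 0 → 3562. IC holds (9345 ≥ 3562).
1 of 2 constraints hold, so this profile is not an equilibrium.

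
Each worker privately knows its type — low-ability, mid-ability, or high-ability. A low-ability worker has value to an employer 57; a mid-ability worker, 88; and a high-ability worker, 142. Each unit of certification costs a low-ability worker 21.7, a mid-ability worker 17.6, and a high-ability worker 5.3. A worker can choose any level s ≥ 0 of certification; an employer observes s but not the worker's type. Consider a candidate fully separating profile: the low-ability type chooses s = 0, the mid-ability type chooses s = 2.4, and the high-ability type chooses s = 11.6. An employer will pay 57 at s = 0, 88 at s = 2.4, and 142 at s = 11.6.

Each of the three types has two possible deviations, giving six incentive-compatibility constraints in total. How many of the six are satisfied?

Mid-ability (own payoff 88 − 17.6×2.4 = 45.76): to s=0 gives 57 → profitable ✗; to s=11.6 gives 142 − 17.6×11.6 = -62.16 → no gain ✓.
Low-ability (own payoff 57): to s=2.4 gives 88 − 21.7×2.4 = 35.92 → no gain ✓; to s=11.6 gives 142 − 21.7×11.6 = -109.72 → no gain ✓.
High-ability (own payoff 142 − 5.3×11.6 = 80.52): to s=0 gives 57 → no gain ✓; to s=2.4 gives 88 − 5.3×2.4 = 75.28 → no gain ✓.
5 of the 6 constraints hold; not an equilibrium.

5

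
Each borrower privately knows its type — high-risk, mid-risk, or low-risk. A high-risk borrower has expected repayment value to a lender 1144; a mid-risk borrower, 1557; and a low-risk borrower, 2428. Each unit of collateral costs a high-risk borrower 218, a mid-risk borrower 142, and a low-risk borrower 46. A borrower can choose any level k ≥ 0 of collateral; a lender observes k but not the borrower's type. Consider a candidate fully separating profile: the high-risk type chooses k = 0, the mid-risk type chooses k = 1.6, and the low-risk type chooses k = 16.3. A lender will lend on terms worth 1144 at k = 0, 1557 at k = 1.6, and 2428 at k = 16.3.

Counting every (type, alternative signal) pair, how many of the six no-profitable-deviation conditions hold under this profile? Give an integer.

Low-risk (own payoff 2428 − 46×16.3 = 1678.2): to k=0 gives 1144 → no gain ✓; to k=1.6 gives 1557 − 46×1.6 = 1483.4 → no gain ✓.
High-risk (own payoff 1144): to k=1.6 gives 1557 − 218×1.6 = 1208.2 → profitable ✗; to k=16.3 gives 2428 − 218×16.3 = -1125.4 → no gain ✓.
Mid-risk (own payoff 1557 − 142×1.6 = 1329.8): to k=0 gives 1144 → no gain ✓; to k=16.3 gives 2428 − 142×16.3 = 113.4 → no gain ✓.
5 of the 6 constraints hold; not an equilibrium.

5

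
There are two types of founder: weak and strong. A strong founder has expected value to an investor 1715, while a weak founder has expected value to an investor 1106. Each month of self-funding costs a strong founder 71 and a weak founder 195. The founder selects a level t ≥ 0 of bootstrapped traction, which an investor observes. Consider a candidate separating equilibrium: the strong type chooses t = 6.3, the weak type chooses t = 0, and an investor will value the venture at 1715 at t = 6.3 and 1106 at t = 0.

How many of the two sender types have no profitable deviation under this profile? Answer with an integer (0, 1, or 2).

Strong type: signal → 1715 − 71 × 6.3 = 1267.7; deviate to 0 → 1106. IC holds (1267.7 ≥ 1106).
Weak type: stay at 0 → 1106; mimic → 1715 − 195 × 6.3 = 486.5. IC holds (1106 ≥ 486.5).
2 of 2 constraints hold, so this is a separating equilibrium.

2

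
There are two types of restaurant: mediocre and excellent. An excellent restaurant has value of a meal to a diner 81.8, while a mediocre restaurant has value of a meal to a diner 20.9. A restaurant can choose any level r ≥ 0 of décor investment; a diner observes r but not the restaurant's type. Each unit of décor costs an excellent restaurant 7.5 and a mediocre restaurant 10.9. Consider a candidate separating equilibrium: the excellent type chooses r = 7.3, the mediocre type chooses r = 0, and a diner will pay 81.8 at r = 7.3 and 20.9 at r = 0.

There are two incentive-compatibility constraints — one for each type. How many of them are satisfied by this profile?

Mediocre type: stay at 0 → 20.9; mimic → 81.8 − 10.9 × 7.3 = 2.23. IC holds (20.9 ≥ 2.23).
Excellent type: signal → 81.8 − 7.5 × 7.3 = 27.05; deviate to 0 → 20.9. IC holds (27.05 ≥ 20.9).
2 of 2 constraints hold, so this is a separating equilibrium.

2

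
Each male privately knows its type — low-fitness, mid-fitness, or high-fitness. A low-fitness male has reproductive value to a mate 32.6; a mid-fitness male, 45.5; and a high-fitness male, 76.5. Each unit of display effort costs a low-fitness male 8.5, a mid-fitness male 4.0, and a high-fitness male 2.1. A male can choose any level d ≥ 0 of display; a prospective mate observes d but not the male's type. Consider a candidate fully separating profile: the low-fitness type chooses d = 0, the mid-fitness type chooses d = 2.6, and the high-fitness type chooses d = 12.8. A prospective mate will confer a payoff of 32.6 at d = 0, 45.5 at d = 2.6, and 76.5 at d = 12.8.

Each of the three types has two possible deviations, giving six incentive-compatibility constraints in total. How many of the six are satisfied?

High-fitness (own payoff 76.5 − 2.1×12.8 = 49.62): to d=0 gives 32.6 → no gain ✓; to d=2.6 gives 45.5 − 2.1×2.6 = 40.04 → no gain ✓.
Mid-fitness (own payoff 45.5 − 4.0×2.6 = 35.1): to d=0 gives 32.6 → no gain ✓; to d=12.8 gives 76.5 − 4.0×12.8 = 25.3 → no gain ✓.
Low-fitness (own payoff 32.6): to d=2.6 gives 45.5 − 8.5×2.6 = 23.4 → no gain ✓; to d=12.8 gives 76.5 − 8.5×12.8 = -32.3 → no gain ✓.
6 of the 6 constraints hold; this profile is a separating equilibrium.

6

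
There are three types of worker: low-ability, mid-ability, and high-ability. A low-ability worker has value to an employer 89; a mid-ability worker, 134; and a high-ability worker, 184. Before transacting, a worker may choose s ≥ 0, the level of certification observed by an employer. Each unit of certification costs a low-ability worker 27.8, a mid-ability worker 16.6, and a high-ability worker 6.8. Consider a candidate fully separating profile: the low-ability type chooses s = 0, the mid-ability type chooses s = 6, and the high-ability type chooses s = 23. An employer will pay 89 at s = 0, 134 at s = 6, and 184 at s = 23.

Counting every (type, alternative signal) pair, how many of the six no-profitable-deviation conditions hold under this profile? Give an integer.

High-ability (own payoff 184 − 6.8×23 = 27.6): to s=0 gives 89 → profitable ✗; to s=6 gives 134 − 6.8×6 = 93.2 → profitable ✗.
Low-ability (own payoff 89): to s=6 gives 134 − 27.8×6 = -32.8 → no gain ✓; to s=23 gives 184 − 27.8×23 = -455.4 → no gain ✓.
Mid-ability (own payoff 134 − 16.6×6 = 34.4): to s=0 gives 89 → profitable ✗; to s=23 gives 184 − 16.6×23 = -197.8 → no gain ✓.
3 of the 6 constraints hold; not an equilibrium.

3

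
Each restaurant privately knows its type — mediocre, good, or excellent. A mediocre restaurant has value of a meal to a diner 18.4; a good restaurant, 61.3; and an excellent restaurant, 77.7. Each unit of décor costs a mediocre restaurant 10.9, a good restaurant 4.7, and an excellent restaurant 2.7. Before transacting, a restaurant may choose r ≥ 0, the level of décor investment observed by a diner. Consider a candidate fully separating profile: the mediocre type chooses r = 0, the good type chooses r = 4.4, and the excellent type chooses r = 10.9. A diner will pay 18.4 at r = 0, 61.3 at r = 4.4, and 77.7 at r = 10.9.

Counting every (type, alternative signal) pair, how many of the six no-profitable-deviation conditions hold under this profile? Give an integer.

5

Excellent (own payoff 77.7 − 2.7×10.9 = 48.27): to r=0 gives 18.4 → no gain ✓; to r=4.4 gives 61.3 − 2.7×4.4 = 49.42 → profitable ✗.
Good (own payoff 61.3 − 4.7×4.4 = 40.62): to r=0 gives 18.4 → no gain ✓; to r=10.9 gives 77.7 − 4.7×10.9 = 26.47 → no gain ✓.
Mediocre (own payoff 18.4): to r=4.4 gives 61.3 − 10.9×4.4 = 13.34 → no gain ✓; to r=10.9 gives 77.7 − 10.9×10.9 = -41.11 → no gain ✓.
5 of the 6 constraints hold; not an equilibrium.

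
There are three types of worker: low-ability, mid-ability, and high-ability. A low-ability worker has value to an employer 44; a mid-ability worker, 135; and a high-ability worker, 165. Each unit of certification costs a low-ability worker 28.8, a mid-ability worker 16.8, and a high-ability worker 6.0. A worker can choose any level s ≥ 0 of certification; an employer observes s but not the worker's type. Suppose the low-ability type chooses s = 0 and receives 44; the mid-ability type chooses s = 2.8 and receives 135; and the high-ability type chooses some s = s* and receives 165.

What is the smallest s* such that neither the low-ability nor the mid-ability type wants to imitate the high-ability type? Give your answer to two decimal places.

Mid-ability type (on-path payoff 135 − 16.8×2.8 = 87.96) won't mimic when 87.96 ≥ 165 − 16.8·s*, i.e. s* ≥ 4.59.
Low-ability type (on-path payoff 44) won't mimic when 44 ≥ 165 − 28.8·s*, i.e. s* ≥ 4.20.
Both must hold, so s* = max(4.20, 4.59) = 4.59. The mid-ability type's constraint binds.

4.59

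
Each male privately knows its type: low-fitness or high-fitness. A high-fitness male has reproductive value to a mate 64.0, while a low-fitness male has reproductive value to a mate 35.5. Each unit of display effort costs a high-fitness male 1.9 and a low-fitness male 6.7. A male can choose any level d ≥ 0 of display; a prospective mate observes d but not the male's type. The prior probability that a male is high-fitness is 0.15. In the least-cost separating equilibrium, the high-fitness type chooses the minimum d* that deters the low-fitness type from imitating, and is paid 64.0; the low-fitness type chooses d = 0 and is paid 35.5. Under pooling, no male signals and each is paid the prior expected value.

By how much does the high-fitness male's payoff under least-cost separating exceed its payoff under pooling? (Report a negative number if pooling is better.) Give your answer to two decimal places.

16.14

Least-cost separating signal: d* solves 35.5 = 64.0 − 6.7·d*, so d* = (64.0 − 35.5)/6.7 ≈ 4.2537.
High-fitness type's separating payoff: 64.0 − 1.9 × d* = 64.0 − 1.9 × (64.0 − 35.5)/6.7 = 64.0 − 54.15/6.7 ≈ 55.9179.
Pooling payoff: 0.15 × 64.0 + 0.85 × 35.5 = 39.775.
Difference: 55.9179 − 39.775 = 16.1429, i.e. 16.14 to two decimal places.
The high-fitness type prefers to separate.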